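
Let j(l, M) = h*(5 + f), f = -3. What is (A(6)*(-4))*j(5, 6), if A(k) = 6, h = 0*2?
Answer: 0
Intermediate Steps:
h = 0
j(l, M) = 0 (j(l, M) = 0*(5 - 3) = 0*2 = 0)
(A(6)*(-4))*j(5, 6) = (6*(-4))*0 = -24*0 = 0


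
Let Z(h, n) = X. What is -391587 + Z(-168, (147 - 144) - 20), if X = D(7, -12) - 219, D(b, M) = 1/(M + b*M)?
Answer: -37613377/96 ≈ -3.9181e+5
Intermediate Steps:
D(b, M) = 1/(M + M*b)
X = -21025/96 (X = 1/((-12)*(1 + 7)) - 219 = -1/12/8 - 219 = -1/12*⅛ - 219 = -1/96 - 219 = -21025/96 ≈ -219.01)
Z(h, n) = -21025/96
-391587 + Z(-168, (147 - 144) - 20) = -391587 - 21025/96 = -37613377/96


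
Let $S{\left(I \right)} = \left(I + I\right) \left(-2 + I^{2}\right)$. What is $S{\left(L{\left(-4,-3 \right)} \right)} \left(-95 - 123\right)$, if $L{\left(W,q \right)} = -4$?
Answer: $24416$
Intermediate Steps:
$S{\left(I \right)} = 2 I \left(-2 + I^{2}\right)$
$S{\left(L{\left(-4,-3 \right)} \right)} \left(-95 - 123\right) = 2 \left(-4\right) \left(-2 + \left(-4\right)^{2}\right) \left(-95 - 123\right) = 2 \left(-4\right) \left(-2 + 16\right) \left(-218\right) = 2 \left(-4\right) 14 \left(-218\right) = \left(-112\right) \left(-218\right) = 24416$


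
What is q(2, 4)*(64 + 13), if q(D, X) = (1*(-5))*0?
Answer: 0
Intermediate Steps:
q(D, X) = 0 (q(D, X) = -5*0 = 0)
q(2, 4)*(64 + 13) = 0*(64 + 13) = 0*77 = 0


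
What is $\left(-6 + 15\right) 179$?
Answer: $1611$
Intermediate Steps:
$\left(-6 + 15\right) 179 = 9 \cdot 179 = 1611$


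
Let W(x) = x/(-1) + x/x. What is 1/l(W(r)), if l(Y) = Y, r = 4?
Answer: -⅓ ≈ -0.33333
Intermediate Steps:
W(x) = 1 - x (W(x) = x*(-1) + 1 = -x + 1 = 1 - x)
1/l(W(r)) = 1/(1 - 1*4) = 1/(1 - 4) = 1/(-3) = -⅓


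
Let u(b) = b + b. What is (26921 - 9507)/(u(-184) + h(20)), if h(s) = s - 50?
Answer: -8707/199 ≈ -43.754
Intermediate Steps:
u(b) = 2*b
h(s) = -50 + s
(26921 - 9507)/(u(-184) + h(20)) = (26921 - 9507)/(2*(-184) + (-50 + 20)) = 17414/(-368 - 30) = 17414/(-398) = 17414*(-1/398) = -8707/199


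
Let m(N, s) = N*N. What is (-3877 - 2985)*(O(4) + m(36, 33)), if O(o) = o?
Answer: -8920600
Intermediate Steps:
m(N, s) = N²
(-3877 - 2985)*(O(4) + m(36, 33)) = (-3877 - 2985)*(4 + 36²) = -6862*(4 + 1296) = -6862*1300 = -8920600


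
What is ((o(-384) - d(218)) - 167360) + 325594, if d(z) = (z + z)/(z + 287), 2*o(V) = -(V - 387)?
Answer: 160204823/1010 ≈ 1.5862e+5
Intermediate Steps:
o(V) = 387/2 - V/2 (o(V) = (-(V - 387))/2 = (-(-387 + V))/2 = (387 - V)/2 = 387/2 - V/2)
d(z) = 2*z/(287 + z) (d(z) = (2*z)/(287 + z) = 2*z/(287 + z))
((o(-384) - d(218)) - 167360) + 325594 = (((387/2 - 1/2*(-384)) - 2*218/(287 + 218)) - 167360) + 325594 = (((387/2 + 192) - 2*218/505) - 167360) + 325594 = ((771/2 - 2*218/505) - 167360) + 325594 = ((771/2 - 1*436/505) - 167360) + 325594 = ((771/2 - 436/505) - 167360) + 325594 = (388483/1010 - 167360) + 325594 = -168645117/1010 + 325594 = 160204823/1010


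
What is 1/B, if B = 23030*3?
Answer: 1/69090 ≈ 1.4474e-5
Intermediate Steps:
B = 69090
1/B = 1/69090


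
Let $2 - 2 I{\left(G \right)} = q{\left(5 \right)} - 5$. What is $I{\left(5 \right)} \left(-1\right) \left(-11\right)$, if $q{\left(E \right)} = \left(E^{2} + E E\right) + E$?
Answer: $-264$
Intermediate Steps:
$q{\left(E \right)} = E + 2 E^{2}$ ($q{\left(E \right)} = \left(E^{2} + E^{2}\right) + E = 2 E^{2} + E = E + 2 E^{2}$)
$I{\left(G \right)} = -24$ ($I{\left(G \right)} = 1 - \frac{5 \left(1 + 2 \cdot 5\right) - 5}{2} = 1 - \frac{5 \left(1 + 10\right) - 5}{2} = 1 - \frac{5 \cdot 11 - 5}{2} = 1 - \frac{55 - 5}{2} = 1 - 25 = -24$)
$I{\left(5 \right)} \left(-1\right) \left(-11\right) = \left(-24\right) \left(-1\right) \left(-11\right) = 24 \left(-11\right) = -264$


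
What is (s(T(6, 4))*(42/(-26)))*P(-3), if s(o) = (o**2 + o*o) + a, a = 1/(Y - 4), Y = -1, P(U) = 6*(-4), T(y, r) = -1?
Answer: 4536/65 ≈ 69.785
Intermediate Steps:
P(U) = -24
a = -1/5 (a = 1/(-1 - 4) = 1/(-5) = -1/5 ≈ -0.20000)
s(o) = -1/5 + 2*o**2 (s(o) = (o**2 + o*o) - 1/5 = (o**2 + o**2) - 1/5 = 2*o**2 - 1/5 = -1/5 + 2*o**2)
(s(T(6, 4))*(42/(-26)))*P(-3) = ((-1/5 + 2*(-1)**2)*(42/(-26)))*(-24) = ((-1/5 + 2*1)*(42*(-1/26)))*(-24) = ((-1/5 + 2)*(-21/13))*(-24) = ((9/5)*(-21/13))*(-24) = -189/65*(-24) = 4536/65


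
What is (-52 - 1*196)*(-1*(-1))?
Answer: -248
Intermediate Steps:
(-52 - 1*196)*(-1*(-1)) = (-52 - 196)*1 = -248*1 = -248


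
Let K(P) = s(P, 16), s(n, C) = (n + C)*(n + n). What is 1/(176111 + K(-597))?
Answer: 1/869825 ≈ 1.1497e-6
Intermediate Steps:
s(n, C) = 2*n*(C + n) (s(n, C) = (C + n)*(2*n) = 2*n*(C + n))
K(P) = 2*P*(16 + P)
1/(176111 + K(-597)) = 1/(176111 + 2*(-597)*(16 - 597)) = 1/(176111 + 2*(-597)*(-581)) = 1/(176111 + 693714) = 1/869825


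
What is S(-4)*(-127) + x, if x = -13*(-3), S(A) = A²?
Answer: -1993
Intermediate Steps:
x = 39
S(-4)*(-127) + x = (-4)²*(-127) + 39 = 16*(-127) + 39 = -2032 + 39 = -1993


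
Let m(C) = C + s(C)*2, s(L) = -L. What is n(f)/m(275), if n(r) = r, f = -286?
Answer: 26/25 ≈ 1.0400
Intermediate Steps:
m(C) = -C (m(C) = C - C*2 = C - 2*C = -C)
n(f)/m(275) = -286/((-1*275)) = -286/(-275) = -286*(-1/275) = 26/25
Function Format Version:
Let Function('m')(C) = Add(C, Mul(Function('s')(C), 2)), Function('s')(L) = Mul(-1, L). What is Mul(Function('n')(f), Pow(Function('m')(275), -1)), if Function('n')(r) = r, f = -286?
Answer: Rational(26, 25) ≈ 1.0400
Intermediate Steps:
Function('m')(C) = Mul(-1, C) (Function('m')(C) = Add(C, Mul(Mul(-1, C), 2)) = Add(C, Mul(-2, C)) = Mul(-1, C))
Mul(Function('n')(f), Pow(Function('m')(275), -1)) = Mul(-286, Pow(Mul(-1, 275), -1)) = Mul(-286, Pow(-275, -1)) = Mul(-286, Rational(-1, 275)) = Rational(26, 25)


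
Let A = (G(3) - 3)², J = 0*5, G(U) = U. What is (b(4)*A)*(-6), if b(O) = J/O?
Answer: 0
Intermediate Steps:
J = 0
A = 0 (A = (3 - 3)² = 0² = 0)
b(O) = 0 (b(O) = 0/O = 0)
(b(4)*A)*(-6) = (0*0)*(-6) = 0*(-6) = 0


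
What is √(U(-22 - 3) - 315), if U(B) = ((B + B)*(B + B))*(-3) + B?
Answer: 28*I*√10 ≈ 88.544*I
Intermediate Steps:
U(B) = B - 12*B² (U(B) = ((2*B)*(2*B))*(-3) + B = (4*B²)*(-3) + B = -12*B² + B = B - 12*B²)
√(U(-22 - 3) - 315) = √((-22 - 3)*(1 - 12*(-22 - 3)) - 315) = √(-25*(1 - 12*(-25)) - 315) = √(-25*(1 + 300) - 315) = √(-25*301 - 315) = √(-7525 - 315) = √(-7840) = 28*I*√10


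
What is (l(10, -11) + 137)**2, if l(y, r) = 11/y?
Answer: 1907161/100 ≈ 19072.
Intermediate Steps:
(l(10, -11) + 137)**2 = (11/10 + 137)**2 = (1381/10)**2 = 1907161/100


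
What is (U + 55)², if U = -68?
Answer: 169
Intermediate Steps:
(U + 55)² = (-68 + 55)² = (-13)² = 169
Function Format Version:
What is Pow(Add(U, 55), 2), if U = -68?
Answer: 169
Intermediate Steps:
Pow(Add(U, 55), 2) = Pow(Add(-68, 55), 2) = Pow(-13, 2) = 169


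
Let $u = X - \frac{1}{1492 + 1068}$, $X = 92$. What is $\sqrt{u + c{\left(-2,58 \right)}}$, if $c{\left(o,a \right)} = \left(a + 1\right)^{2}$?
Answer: $\frac{7 \sqrt{1866710}}{160} \approx 59.775$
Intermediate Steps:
$c{\left(o,a \right)} = \left(1 + a\right)^{2}$
$u = \frac{235519}{2560}$ ($u = 92 - \frac{1}{1492 + 1068} = 92 - \frac{1}{2560} = \frac{235519}{2560} \approx 92.0$)
$\sqrt{u + c{\left(-2,58 \right)}} = \sqrt{\frac{235519}{2560} + \left(1 + 58\right)^{2}} = \sqrt{\frac{235519}{2560} + 59^{2}} = \sqrt{\frac{235519}{2560} + 3481} = \sqrt{\frac{9146879}{2560}} = \frac{7 \sqrt{1866710}}{160}$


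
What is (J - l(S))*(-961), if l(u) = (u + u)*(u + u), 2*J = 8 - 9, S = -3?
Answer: 70153/2 ≈ 35077.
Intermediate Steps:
J = -½ (J = (8 - 9)/2 = (½)*(-1) = -½ ≈ -0.50000)
l(u) = 4*u² (l(u) = (2*u)*(2*u) = 4*u²)
(J - l(S))*(-961) = (-½ - 4*(-3)²)*(-961) = (-½ - 4*9)*(-961) = (-½ - 1*36)*(-961) = (-½ - 36)*(-961) = -73/2*(-961) = 70153/2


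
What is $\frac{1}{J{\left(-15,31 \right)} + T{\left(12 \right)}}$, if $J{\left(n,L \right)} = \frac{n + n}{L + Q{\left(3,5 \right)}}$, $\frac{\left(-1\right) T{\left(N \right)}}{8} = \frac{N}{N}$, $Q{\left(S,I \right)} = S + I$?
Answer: $- \frac{13}{114} \approx -0.11404$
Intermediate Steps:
$Q{\left(S,I \right)} = I + S$
$T{\left(N \right)} = -8$ ($T{\left(N \right)} = - 8 \frac{N}{N} = \left(-8\right) 1 = -8$)
$J{\left(n,L \right)} = \frac{2 n}{8 + L}$ ($J{\left(n,L \right)} = \frac{n + n}{L + \left(5 + 3\right)} = \frac{2 n}{L + 8} = \frac{2 n}{8 + L}$)
$\frac{1}{J{\left(-15,31 \right)} + T{\left(12 \right)}} = \frac{1}{2 \left(-15\right) \frac{1}{8 + 31} - 8} = \frac{1}{2 \left(-15\right) \frac{1}{39} - 8} = \frac{1}{- \frac{10}{13} - 8} = \frac{1}{- \frac{114}{13}} = - \frac{13}{114}$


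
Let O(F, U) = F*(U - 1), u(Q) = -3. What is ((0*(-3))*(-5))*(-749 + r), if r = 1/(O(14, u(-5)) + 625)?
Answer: 0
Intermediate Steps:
O(F, U) = F*(-1 + U)
r = 1/569 (r = 1/(14*(-1 - 3) + 625) = 1/(14*(-4) + 625) = 1/(-56 + 625) = 1/569 ≈ 0.0017575)
((0*(-3))*(-5))*(-749 + r) = ((0*(-3))*(-5))*(-749 + 1/569) = (0*(-5))*(-426180/569) = 0*(-426180/569) = 0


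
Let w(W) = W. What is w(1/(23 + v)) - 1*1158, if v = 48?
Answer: -82217/71 ≈ -1158.0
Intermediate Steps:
w(1/(23 + v)) - 1*1158 = 1/(23 + 48) - 1*1158 = 1/71 - 1158 = -82217/71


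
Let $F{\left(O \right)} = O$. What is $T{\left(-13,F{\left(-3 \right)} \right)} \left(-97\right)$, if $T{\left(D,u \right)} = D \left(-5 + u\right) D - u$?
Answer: $130853$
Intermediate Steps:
$T{\left(D,u \right)} = - u + D^{2} \left(-5 + u\right)$ ($T{\left(D,u \right)} = D^{2} \left(-5 + u\right) - u = - u + D^{2} \left(-5 + u\right)$)
$T{\left(-13,F{\left(-3 \right)} \right)} \left(-97\right) = \left(\left(-1\right) \left(-3\right) - 5 \left(-13\right)^{2} - 3 \left(-13\right)^{2}\right) \left(-97\right) = \left(3 - 845 - 507\right) \left(-97\right) = \left(-1349\right) \left(-97\right) = 130853$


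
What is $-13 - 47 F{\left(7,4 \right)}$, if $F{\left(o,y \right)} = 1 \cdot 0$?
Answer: $-13$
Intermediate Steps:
$F{\left(o,y \right)} = 0$
$-13 - 47 F{\left(7,4 \right)} = -13 - 0 = -13 + 0 = -13$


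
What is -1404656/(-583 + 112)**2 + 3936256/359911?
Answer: 367671821680/79843016151 ≈ 4.6049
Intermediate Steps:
-1404656/(-583 + 112)**2 + 3936256/359911 = -1404656/((-471)**2) + 3936256*(1/359911) = -1404656/221841 + 3936256/359911 = 367671821680/79843016151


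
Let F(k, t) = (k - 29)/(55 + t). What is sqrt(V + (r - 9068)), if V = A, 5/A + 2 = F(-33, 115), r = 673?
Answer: 2*I*sqrt(84812955)/201 ≈ 91.636*I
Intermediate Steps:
F(k, t) = (-29 + k)/(55 + t)
A = -425/201 (A = 5/(-2 + (-29 - 33)/(55 + 115)) = 5/(-2 - 62/170) = 5/(-2 + (1/170)*(-62)) = 5/(-2 - 31/85) = 5/(-201/85) = 5*(-85/201) = -425/201 ≈ -2.1144)
V = -425/201 ≈ -2.1144
sqrt(V + (r - 9068)) = sqrt(-425/201 + (673 - 9068)) = sqrt(-425/201 - 8395) = sqrt(-1687820/201) = 2*I*sqrt(84812955)/201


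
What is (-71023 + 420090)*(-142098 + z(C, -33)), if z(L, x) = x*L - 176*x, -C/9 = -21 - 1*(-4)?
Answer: -49336780713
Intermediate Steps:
C = 153 (C = -9*(-21 - 1*(-4)) = -9*(-21 + 4) = -9*(-17) = 153)
z(L, x) = -176*x + L*x (z(L, x) = L*x - 176*x = -176*x + L*x)
(-71023 + 420090)*(-142098 + z(C, -33)) = (-71023 + 420090)*(-142098 - 33*(-176 + 153)) = 349067*(-142098 - 33*(-23)) = 349067*(-142098 + 759) = 349067*(-141339) = -49336780713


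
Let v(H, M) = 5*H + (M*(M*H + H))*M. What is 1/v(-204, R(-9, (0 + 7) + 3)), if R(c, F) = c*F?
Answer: 1/147062580 ≈ 6.7998e-9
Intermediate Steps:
R(c, F) = F*c
v(H, M) = 5*H + M²*(H + H*M) (v(H, M) = 5*H + (M*(H*M + H))*M = 5*H + (M*(H + H*M))*M = 5*H + M²*(H + H*M))
1/v(-204, R(-9, (0 + 7) + 3)) = 1/(-204*(5 + (((0 + 7) + 3)*(-9))² + (((0 + 7) + 3)*(-9))³)) = 1/(-204*(5 + ((7 + 3)*(-9))² + ((7 + 3)*(-9))³)) = 1/(-204*(5 + (10*(-9))² + (10*(-9))³)) = 1/(-204*(5 + (-90)² + (-90)³)) = 1/(-204*(5 + 8100 - 729000)) = 1/(-204*(-720895)) = 1/147062580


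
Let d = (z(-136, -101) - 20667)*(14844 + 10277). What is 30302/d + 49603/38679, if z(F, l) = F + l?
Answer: 1447045599083/1128415524652 ≈ 1.2824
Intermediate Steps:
d = -525129384 (d = ((-136 - 101) - 20667)*(14844 + 10277) = (-237 - 20667)*25121 = -20904*25121 = -525129384)
30302/d + 49603/38679 = 30302/(-525129384) + 49603/38679 = 30302*(-1/525129384) + 49603*(1/38679) = -15151/262564692 + 49603/38679 = 1447045599083/1128415524652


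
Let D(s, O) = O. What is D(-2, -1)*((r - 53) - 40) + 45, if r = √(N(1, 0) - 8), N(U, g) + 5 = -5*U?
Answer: 138 - 3*I*√2 ≈ 138.0 - 4.2426*I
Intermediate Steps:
N(U, g) = -5 - 5*U
r = 3*I*√2 (r = √((-5 - 5*1) - 8) = √((-5 - 5) - 8) = √(-10 - 8) = √(-18) = 3*I*√2 ≈ 4.2426*I)
D(-2, -1)*((r - 53) - 40) + 45 = -((3*I*√2 - 53) - 40) + 45 = -((-53 + 3*I*√2) - 40) + 45 = -(-93 + 3*I*√2) + 45 = (93 - 3*I*√2) + 45 = 138 - 3*I*√2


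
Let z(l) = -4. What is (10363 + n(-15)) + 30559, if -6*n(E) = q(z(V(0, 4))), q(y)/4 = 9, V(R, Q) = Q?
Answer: 40916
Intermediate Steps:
q(y) = 36 (q(y) = 4*9 = 36)
n(E) = -6 (n(E) = -1/6*36 = -6)
(10363 + n(-15)) + 30559 = (10363 - 6) + 30559 = 10357 + 30559 = 40916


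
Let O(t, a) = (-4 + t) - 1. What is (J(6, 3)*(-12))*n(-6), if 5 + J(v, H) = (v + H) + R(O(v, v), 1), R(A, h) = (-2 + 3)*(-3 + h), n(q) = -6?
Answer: 144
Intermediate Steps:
O(t, a) = -5 + t
R(A, h) = -3 + h (R(A, h) = 1*(-3 + h) = -3 + h)
J(v, H) = -7 + H + v (J(v, H) = -5 + ((v + H) + (-3 + 1)) = -5 + ((H + v) - 2) = -5 + (-2 + H + v) = -7 + H + v)
(J(6, 3)*(-12))*n(-6) = ((-7 + 3 + 6)*(-12))*(-6) = (2*(-12))*(-6) = -24*(-6) = 144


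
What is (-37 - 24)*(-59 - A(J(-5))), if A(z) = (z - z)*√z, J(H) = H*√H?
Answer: 3599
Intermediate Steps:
J(H) = H^(3/2)
A(z) = 0 (A(z) = 0*√z = 0)
(-37 - 24)*(-59 - A(J(-5))) = (-37 - 24)*(-59 - 1*0) = -61*(-59 + 0) = -61*(-59) = 3599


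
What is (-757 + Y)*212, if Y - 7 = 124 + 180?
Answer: -94552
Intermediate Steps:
Y = 311 (Y = 7 + (124 + 180) = 7 + 304 = 311)
(-757 + Y)*212 = (-757 + 311)*212 = -446*212 = -94552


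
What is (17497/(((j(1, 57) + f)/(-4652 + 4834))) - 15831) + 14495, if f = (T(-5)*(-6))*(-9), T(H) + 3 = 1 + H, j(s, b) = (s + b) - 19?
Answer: -3637358/339 ≈ -10730.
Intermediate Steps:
j(s, b) = -19 + b + s (j(s, b) = (b + s) - 19 = -19 + b + s)
T(H) = -2 + H (T(H) = -3 + (1 + H) = -2 + H)
f = -378 (f = ((-2 - 5)*(-6))*(-9) = -7*(-6)*(-9) = 42*(-9) = -378)
(17497/(((j(1, 57) + f)/(-4652 + 4834))) - 15831) + 14495 = (17497/((((-19 + 57 + 1) - 378)/(-4652 + 4834))) - 15831) + 14495 = (17497/(((39 - 378)/182)) - 15831) + 14495 = (17497/((-339*1/182)) - 15831) + 14495 = (17497/(-339/182) - 15831) + 14495 = (17497*(-182/339) - 15831) + 14495 = (-3184454/339 - 15831) + 14495 = -8551163/339 + 14495 = -3637358/339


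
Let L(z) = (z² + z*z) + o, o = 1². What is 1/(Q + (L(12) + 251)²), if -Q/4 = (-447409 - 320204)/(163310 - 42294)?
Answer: 4322/1260404859 ≈ 3.4291e-6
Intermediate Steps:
o = 1
Q = 109659/4322 (Q = -4*(-447409 - 320204)/(163310 - 42294) = -(-3070452)/121016 = -4*(-109659/17288) = 109659/4322 ≈ 25.372)
L(z) = 1 + 2*z² (L(z) = (z² + z*z) + 1 = (z² + z²) + 1 = 2*z² + 1 = 1 + 2*z²)
1/(Q + (L(12) + 251)²) = 1/(109659/4322 + ((1 + 2*12²) + 251)²) = 1/(109659/4322 + ((1 + 2*144) + 251)²) = 1/(109659/4322 + ((1 + 288) + 251)²) = 1/(109659/4322 + (289 + 251)²) = 1/(109659/4322 + 540²) = 1/(109659/4322 + 291600) = 1/(1260404859/4322) = 4322/1260404859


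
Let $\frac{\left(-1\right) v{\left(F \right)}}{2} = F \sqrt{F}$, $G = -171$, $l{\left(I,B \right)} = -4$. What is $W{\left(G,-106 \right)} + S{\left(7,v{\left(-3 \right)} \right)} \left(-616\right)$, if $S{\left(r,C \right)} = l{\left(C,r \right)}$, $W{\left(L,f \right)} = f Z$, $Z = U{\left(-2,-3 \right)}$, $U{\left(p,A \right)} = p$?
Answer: $2676$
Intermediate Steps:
$v{\left(F \right)} = - 2 F^{\frac{3}{2}}$ ($v{\left(F \right)} = - 2 F \sqrt{F} = - 2 F^{\frac{3}{2}}$)
$Z = -2$
$W{\left(L,f \right)} = - 2 f$ ($W{\left(L,f \right)} = f \left(-2\right) = - 2 f$)
$S{\left(r,C \right)} = -4$
$W{\left(G,-106 \right)} + S{\left(7,v{\left(-3 \right)} \right)} \left(-616\right) = \left(-2\right) \left(-106\right) - -2464 = 212 + 2464 = 2676$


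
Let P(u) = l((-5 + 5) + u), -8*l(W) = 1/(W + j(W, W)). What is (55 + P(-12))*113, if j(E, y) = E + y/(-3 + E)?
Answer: 5768085/928 ≈ 6215.6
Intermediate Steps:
l(W) = -1/(8*(W + (W**2 - 2*W)/(-3 + W))) (l(W) = -1/(8*(W + (W + W**2 - 3*W)/(-3 + W))) = -1/(8*(W + (W**2 - 2*W)/(-3 + W))))
P(u) = (3 - u)/(8*u*(-5 + 2*u)) (P(u) = (3 - ((-5 + 5) + u))/(8*((-5 + 5) + u)*(-5 + 2*((-5 + 5) + u))) = (3 - (0 + u))/(8*(0 + u)*(-5 + 2*(0 + u))) = (3 - u)/(8*u*(-5 + 2*u)))
(55 + P(-12))*113 = (55 + (1/8)*(3 - 1*(-12))/(-12*(-5 + 2*(-12))))*113 = (55 + (1/8)*(-1/12)*(3 + 12)/(-5 - 24))*113 = (55 + (1/8)*(-1/12)*15/(-29))*113 = (55 + (1/8)*(-1/12)*(-1/29)*15)*113 = (55 + 5/928)*113 = (51045/928)*113 = 5768085/928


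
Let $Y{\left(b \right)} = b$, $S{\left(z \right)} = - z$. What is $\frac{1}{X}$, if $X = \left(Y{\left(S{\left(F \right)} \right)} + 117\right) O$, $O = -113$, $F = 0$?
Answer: $- \frac{1}{13221} \approx -7.5637 \cdot 10^{-5}$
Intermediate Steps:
$X = -13221$ ($X = \left(\left(-1\right) 0 + 117\right) \left(-113\right) = \left(0 + 117\right) \left(-113\right) = 117 \left(-113\right) = -13221$)
$\frac{1}{X} = \frac{1}{-13221} = - \frac{1}{13221}$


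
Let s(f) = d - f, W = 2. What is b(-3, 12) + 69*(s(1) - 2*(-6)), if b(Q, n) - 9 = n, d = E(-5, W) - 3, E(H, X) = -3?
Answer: 366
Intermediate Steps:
d = -6 (d = -3 - 3 = -6)
b(Q, n) = 9 + n
s(f) = -6 - f
b(-3, 12) + 69*(s(1) - 2*(-6)) = (9 + 12) + 69*((-6 - 1*1) - 2*(-6)) = 21 + 69*((-6 - 1) + 12) = 21 + 69*(-7 + 12) = 21 + 69*5 = 21 + 345 = 366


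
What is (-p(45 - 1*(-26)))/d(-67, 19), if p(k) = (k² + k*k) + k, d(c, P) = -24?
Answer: 10153/24 ≈ 423.04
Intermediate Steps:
p(k) = k + 2*k² (p(k) = (k² + k²) + k = 2*k² + k = k + 2*k²)
(-p(45 - 1*(-26)))/d(-67, 19) = -(45 - 1*(-26))*(1 + 2*(45 - 1*(-26)))/(-24) = -(45 + 26)*(1 + 2*(45 + 26))*(-1/24) = -71*(1 + 2*71)*(-1/24) = -71*(1 + 142)*(-1/24) = -71*143*(-1/24) = -1*10153*(-1/24) = -10153*(-1/24) = 10153/24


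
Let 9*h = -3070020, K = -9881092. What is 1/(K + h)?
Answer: -3/30666616 ≈ -9.7826e-8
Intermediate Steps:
h = -1023340/3 (h = (1/9)*(-3070020) = -1023340/3 ≈ -3.4111e+5)
1/(K + h) = 1/(-9881092 - 1023340/3) = 1/(-30666616/3) = -3/30666616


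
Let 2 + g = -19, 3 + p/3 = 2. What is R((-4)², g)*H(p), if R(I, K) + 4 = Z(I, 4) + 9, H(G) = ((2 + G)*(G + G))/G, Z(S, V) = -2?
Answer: -6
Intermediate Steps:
p = -3 (p = -9 + 3*2 = -9 + 6 = -3)
g = -21 (g = -2 - 19 = -21)
H(G) = 4 + 2*G (H(G) = ((2 + G)*(2*G))/G = (2*G*(2 + G))/G = 4 + 2*G)
R(I, K) = 3 (R(I, K) = -4 + (-2 + 9) = -4 + 7 = 3)
R((-4)², g)*H(p) = 3*(4 + 2*(-3)) = 3*(4 - 6) = 3*(-2) = -6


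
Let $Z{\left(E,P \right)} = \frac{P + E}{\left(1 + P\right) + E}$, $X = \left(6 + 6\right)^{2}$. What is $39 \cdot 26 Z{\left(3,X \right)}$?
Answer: $\frac{74529}{74} \approx 1007.1$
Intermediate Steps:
$X = 144$ ($X = 12^{2} = 144$)
$Z{\left(E,P \right)} = \frac{E + P}{1 + E + P}$
$39 \cdot 26 Z{\left(3,X \right)} = 39 \cdot 26 \frac{3 + 144}{1 + 3 + 144} = 1014 \cdot \frac{1}{148} \cdot 147 = 1014 \cdot \frac{147}{148} = \frac{74529}{74}$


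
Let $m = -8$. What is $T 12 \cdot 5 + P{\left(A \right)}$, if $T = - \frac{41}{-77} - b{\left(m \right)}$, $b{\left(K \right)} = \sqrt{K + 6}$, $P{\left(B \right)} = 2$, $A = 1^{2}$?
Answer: $\frac{2614}{77} - 60 i \sqrt{2} \approx 33.948 - 84.853 i$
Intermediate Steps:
$A = 1$
$b{\left(K \right)} = \sqrt{6 + K}$
$T = \frac{41}{77} - i \sqrt{2}$ ($T = - \frac{41}{-77} - \sqrt{6 - 8} = \left(-41\right) \left(- \frac{1}{77}\right) - \sqrt{-2} = \frac{41}{77} - i \sqrt{2} \approx 0.53247 - 1.4142 i$)
$T 12 \cdot 5 + P{\left(A \right)} = \left(\frac{41}{77} - i \sqrt{2}\right) 12 \cdot 5 + 2 = \left(\frac{41}{77} - i \sqrt{2}\right) 60 + 2 = \left(\frac{2460}{77} - 60 i \sqrt{2}\right) + 2 = \frac{2614}{77} - 60 i \sqrt{2}$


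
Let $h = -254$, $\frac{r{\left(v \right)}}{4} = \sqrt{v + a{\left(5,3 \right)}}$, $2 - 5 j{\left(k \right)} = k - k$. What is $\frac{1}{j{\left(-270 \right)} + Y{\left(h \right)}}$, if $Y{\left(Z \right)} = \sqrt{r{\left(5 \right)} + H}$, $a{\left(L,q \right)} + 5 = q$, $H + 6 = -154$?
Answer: $\frac{1}{\frac{2}{5} + i \sqrt{160 - 4 \sqrt{3}}} \approx 0.0026104 - 0.080742 i$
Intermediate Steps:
$H = -160$ ($H = -6 - 154 = -160$)
$j{\left(k \right)} = \frac{2}{5}$ ($j{\left(k \right)} = \frac{2}{5} - \frac{k - k}{5} = \frac{2}{5} - 0 = \frac{2}{5} + 0 = \frac{2}{5}$)
$a{\left(L,q \right)} = -5 + q$
$r{\left(v \right)} = 4 \sqrt{-2 + v}$ ($r{\left(v \right)} = 4 \sqrt{v + \left(-5 + 3\right)} = 4 \sqrt{v - 2} = 4 \sqrt{-2 + v}$)
$Y{\left(Z \right)} = \sqrt{-160 + 4 \sqrt{3}}$ ($Y{\left(Z \right)} = \sqrt{4 \sqrt{-2 + 5} - 160} = \sqrt{4 \sqrt{3} - 160} = \sqrt{-160 + 4 \sqrt{3}}$)
$\frac{1}{j{\left(-270 \right)} + Y{\left(h \right)}} = \frac{1}{\frac{2}{5} + 2 \sqrt{-40 + \sqrt{3}}}$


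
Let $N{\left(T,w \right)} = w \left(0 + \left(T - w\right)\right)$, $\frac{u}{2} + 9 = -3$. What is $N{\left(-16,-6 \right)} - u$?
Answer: $84$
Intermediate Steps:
$u = -24$ ($u = -18 + 2 \left(-3\right) = -18 - 6 = -24$)
$N{\left(T,w \right)} = w \left(T - w\right)$
$N{\left(-16,-6 \right)} - u = - 6 \left(-16 - -6\right) - -24 = - 6 \left(-16 + 6\right) + 24 = \left(-6\right) \left(-10\right) + 24 = 60 + 24 = 84$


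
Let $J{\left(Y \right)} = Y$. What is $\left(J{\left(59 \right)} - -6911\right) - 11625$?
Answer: $-4655$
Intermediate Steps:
$\left(J{\left(59 \right)} - -6911\right) - 11625 = \left(59 - -6911\right) - 11625 = \left(59 + \left(-8433 + 15344\right)\right) - 11625 = \left(59 + 6911\right) - 11625 = 6970 - 11625 = -4655$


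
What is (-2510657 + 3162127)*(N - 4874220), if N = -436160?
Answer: -3459553258600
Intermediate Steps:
(-2510657 + 3162127)*(N - 4874220) = (-2510657 + 3162127)*(-436160 - 4874220) = 651470*(-5310380) = -3459553258600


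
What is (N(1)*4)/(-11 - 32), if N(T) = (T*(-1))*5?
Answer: 20/43 ≈ 0.46512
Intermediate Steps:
N(T) = -5*T (N(T) = -T*5 = -5*T)
(N(1)*4)/(-11 - 32) = (-5*1*4)/(-11 - 32) = -5*4/(-43) = -20*(-1/43) = 20/43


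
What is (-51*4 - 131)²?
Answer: 112225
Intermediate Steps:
(-51*4 - 131)² = (-204 - 131)² = (-335)² = 112225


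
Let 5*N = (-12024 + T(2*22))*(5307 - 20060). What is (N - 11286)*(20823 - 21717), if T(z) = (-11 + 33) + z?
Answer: -157665789936/5 ≈ -3.1533e+10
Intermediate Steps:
T(z) = 22 + z
N = 176416374/5 (N = ((-12024 + (22 + 2*22))*(5307 - 20060))/5 = ((-12024 + (22 + 44))*(-14753))/5 = ((-12024 + 66)*(-14753))/5 = (-11958*(-14753))/5 = (1/5)*176416374 = 176416374/5 ≈ 3.5283e+7)
(N - 11286)*(20823 - 21717) = (176416374/5 - 11286)*(20823 - 21717) = (176359944/5)*(-894) = -157665789936/5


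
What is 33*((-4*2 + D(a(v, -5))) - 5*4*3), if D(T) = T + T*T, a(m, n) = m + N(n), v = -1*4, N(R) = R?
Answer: 132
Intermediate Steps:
v = -4
a(m, n) = m + n
D(T) = T + T²
33*((-4*2 + D(a(v, -5))) - 5*4*3) = 33*((-4*2 + (-4 - 5)*(1 + (-4 - 5))) - 5*4*3) = 33*((-8 - 9*(1 - 9)) - 20*3) = 33*((-8 - 9*(-8)) - 60) = 33*((-8 + 72) - 60) = 33*(64 - 60) = 33*4 = 132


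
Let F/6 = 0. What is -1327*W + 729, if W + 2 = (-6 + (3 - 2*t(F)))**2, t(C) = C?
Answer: -8560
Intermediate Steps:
F = 0 (F = 6*0 = 0)
W = 7 (W = -2 + (-6 + (3 - 2*0))**2 = -2 + (-6 + (3 + 0))**2 = -2 + (-6 + 3)**2 = -2 + (-3)**2 = -2 + 9 = 7)
-1327*W + 729 = -1327*7 + 729 = -9289 + 729 = -8560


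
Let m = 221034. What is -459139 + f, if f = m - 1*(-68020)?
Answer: -170085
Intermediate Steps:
f = 289054 (f = 221034 - 1*(-68020) = 221034 + 68020 = 289054)
-459139 + f = -459139 + 289054 = -170085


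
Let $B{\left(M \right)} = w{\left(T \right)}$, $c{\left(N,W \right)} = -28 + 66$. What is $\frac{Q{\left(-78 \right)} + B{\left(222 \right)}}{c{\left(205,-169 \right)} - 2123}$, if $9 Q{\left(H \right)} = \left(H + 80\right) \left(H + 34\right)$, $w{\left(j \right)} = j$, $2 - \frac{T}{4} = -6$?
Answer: $- \frac{40}{3753} \approx -0.010658$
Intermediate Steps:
$T = 32$ ($T = 8 - -24 = 8 + 24 = 32$)
$c{\left(N,W \right)} = 38$
$Q{\left(H \right)} = \frac{\left(34 + H\right) \left(80 + H\right)}{9}$ ($Q{\left(H \right)} = \frac{\left(H + 80\right) \left(H + 34\right)}{9} = \frac{\left(80 + H\right) \left(34 + H\right)}{9} = \frac{\left(34 + H\right) \left(80 + H\right)}{9}$)
$B{\left(M \right)} = 32$
$\frac{Q{\left(-78 \right)} + B{\left(222 \right)}}{c{\left(205,-169 \right)} - 2123} = \frac{\left(\frac{2720}{9} + \frac{\left(-78\right)^{2}}{9} + \frac{38}{3} \left(-78\right)\right) + 32}{38 - 2123} = \frac{\left(\frac{2720}{9} + \frac{1}{9} \cdot 6084 - 988\right) + 32}{-2085} = \left(\left(\frac{2720}{9} + 676 - 988\right) + 32\right) \left(- \frac{1}{2085}\right) = \left(- \frac{88}{9} + 32\right) \left(- \frac{1}{2085}\right) = \frac{200}{9} \left(- \frac{1}{2085}\right) = - \frac{40}{3753}$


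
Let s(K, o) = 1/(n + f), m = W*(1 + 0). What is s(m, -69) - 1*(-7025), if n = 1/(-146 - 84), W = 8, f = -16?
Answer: 25858795/3681 ≈ 7024.9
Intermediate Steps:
m = 8 (m = 8*(1 + 0) = 8*1 = 8)
n = -1/230 (n = 1/(-230) = -1/230 ≈ -0.0043478)
s(K, o) = -230/3681 (s(K, o) = 1/(-1/230 - 16) = 1/(-3681/230) = -230/3681)
s(m, -69) - 1*(-7025) = -230/3681 - 1*(-7025) = -230/3681 + 7025 = 25858795/3681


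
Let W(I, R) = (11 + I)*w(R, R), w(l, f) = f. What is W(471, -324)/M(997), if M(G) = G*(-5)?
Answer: 156168/4985 ≈ 31.328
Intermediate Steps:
W(I, R) = R*(11 + I) (W(I, R) = (11 + I)*R = R*(11 + I))
M(G) = -5*G
W(471, -324)/M(997) = (-324*(11 + 471))/((-5*997)) = -324*482/(-4985) = -156168*(-1/4985) = 156168/4985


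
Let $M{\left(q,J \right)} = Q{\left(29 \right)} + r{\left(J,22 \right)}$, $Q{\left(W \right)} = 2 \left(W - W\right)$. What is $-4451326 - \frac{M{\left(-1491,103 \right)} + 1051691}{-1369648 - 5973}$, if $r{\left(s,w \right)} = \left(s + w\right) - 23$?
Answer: $- \frac{6123336471653}{1375621} \approx -4.4513 \cdot 10^{6}$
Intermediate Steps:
$Q{\left(W \right)} = 0$ ($Q{\left(W \right)} = 2 \cdot 0 = 0$)
$r{\left(s,w \right)} = -23 + s + w$
$M{\left(q,J \right)} = -1 + J$ ($M{\left(q,J \right)} = 0 + \left(-23 + J + 22\right) = 0 + \left(-1 + J\right) = -1 + J$)
$-4451326 - \frac{M{\left(-1491,103 \right)} + 1051691}{-1369648 - 5973} = -4451326 - \frac{\left(-1 + 103\right) + 1051691}{-1369648 - 5973} = -4451326 - \frac{102 + 1051691}{-1375621} = -4451326 - 1051793 \left(- \frac{1}{1375621}\right) = -4451326 - - \frac{1051793}{1375621} = -4451326 + \frac{1051793}{1375621} = - \frac{6123336471653}{1375621}$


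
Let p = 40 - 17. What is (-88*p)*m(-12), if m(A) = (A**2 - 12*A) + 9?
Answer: -601128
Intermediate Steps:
m(A) = 9 + A**2 - 12*A
p = 23
(-88*p)*m(-12) = (-88*23)*(9 + (-12)**2 - 12*(-12)) = -2024*(9 + 144 + 144) = -2024*297 = -601128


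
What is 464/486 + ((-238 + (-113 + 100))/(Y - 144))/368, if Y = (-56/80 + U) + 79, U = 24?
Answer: 6035287/6214968 ≈ 0.97109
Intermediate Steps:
Y = 1023/10 (Y = (-56/80 + 24) + 79 = (-56*1/80 + 24) + 79 = (-7/10 + 24) + 79 = 233/10 + 79 = 1023/10 ≈ 102.30)
464/486 + ((-238 + (-113 + 100))/(Y - 144))/368 = 464/486 + ((-238 + (-113 + 100))/(1023/10 - 144))/368 = 464*(1/486) + ((-238 - 13)/(-417/10))*(1/368) = 232/243 - 251*(-10/417)*(1/368) = 232/243 + (2510/417)*(1/368) = 232/243 + 1255/76728 = 6035287/6214968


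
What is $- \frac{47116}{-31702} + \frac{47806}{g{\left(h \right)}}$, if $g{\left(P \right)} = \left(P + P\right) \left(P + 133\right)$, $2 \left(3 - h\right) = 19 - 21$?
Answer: $\frac{391796237}{8686348} \approx 45.105$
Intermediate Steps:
$h = 4$ ($h = 3 - \frac{19 - 21}{2} = 3 - -1 = 3 + 1 = 4$)
$g{\left(P \right)} = 2 P \left(133 + P\right)$
$- \frac{47116}{-31702} + \frac{47806}{g{\left(h \right)}} = - \frac{47116}{-31702} + \frac{47806}{2 \cdot 4 \left(133 + 4\right)} = \left(-47116\right) \left(- \frac{1}{31702}\right) + \frac{47806}{2 \cdot 4 \cdot 137} = \frac{23558}{15851} + \frac{47806}{1096} = \frac{23558}{15851} + 47806 \cdot \frac{1}{1096} = \frac{23558}{15851} + \frac{23903}{548} = \frac{391796237}{8686348}$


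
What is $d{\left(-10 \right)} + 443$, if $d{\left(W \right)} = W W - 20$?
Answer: $523$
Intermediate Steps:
$d{\left(W \right)} = -20 + W^{2}$ ($d{\left(W \right)} = W^{2} - 20 = -20 + W^{2}$)
$d{\left(-10 \right)} + 443 = \left(-20 + \left(-10\right)^{2}\right) + 443 = \left(-20 + 100\right) + 443 = 80 + 443 = 523$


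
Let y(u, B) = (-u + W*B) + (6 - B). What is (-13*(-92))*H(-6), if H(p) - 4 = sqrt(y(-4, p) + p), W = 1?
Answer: 7176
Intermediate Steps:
y(u, B) = 6 - u (y(u, B) = (-u + 1*B) + (6 - B) = (-u + B) + (6 - B) = (B - u) + (6 - B) = 6 - u)
H(p) = 4 + sqrt(10 + p) (H(p) = 4 + sqrt((6 - 1*(-4)) + p) = 4 + sqrt((6 + 4) + p) = 4 + sqrt(10 + p))
(-13*(-92))*H(-6) = (-13*(-92))*(4 + sqrt(10 - 6)) = 1196*(4 + sqrt(4)) = 1196*(4 + 2) = 1196*6 = 7176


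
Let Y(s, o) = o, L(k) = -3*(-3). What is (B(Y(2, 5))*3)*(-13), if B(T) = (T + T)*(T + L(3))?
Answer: -5460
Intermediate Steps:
L(k) = 9
B(T) = 2*T*(9 + T) (B(T) = (T + T)*(T + 9) = (2*T)*(9 + T) = 2*T*(9 + T))
(B(Y(2, 5))*3)*(-13) = ((2*5*(9 + 5))*3)*(-13) = ((2*5*14)*3)*(-13) = (140*3)*(-13) = 420*(-13) = -5460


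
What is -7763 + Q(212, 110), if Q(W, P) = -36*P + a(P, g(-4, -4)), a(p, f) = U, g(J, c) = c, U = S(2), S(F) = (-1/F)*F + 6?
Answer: -11718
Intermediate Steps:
S(F) = 5 (S(F) = -1 + 6 = 5)
U = 5
a(p, f) = 5
Q(W, P) = 5 - 36*P (Q(W, P) = -36*P + 5 = 5 - 36*P)
-7763 + Q(212, 110) = -7763 + (5 - 36*110) = -7763 + (5 - 3960) = -7763 - 3955 = -11718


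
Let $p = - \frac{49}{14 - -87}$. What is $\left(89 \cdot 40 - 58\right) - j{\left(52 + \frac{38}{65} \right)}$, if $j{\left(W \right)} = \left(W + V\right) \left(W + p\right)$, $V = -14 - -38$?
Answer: $- \frac{208249324}{426725} \approx -488.02$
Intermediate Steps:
$p = - \frac{49}{101}$ ($p = - \frac{49}{14 + 87} = - \frac{49}{101} \approx -0.48515$)
$V = 24$ ($V = -14 + 38 = 24$)
$j{\left(W \right)} = \left(24 + W\right) \left(- \frac{49}{101} + W\right)$ ($j{\left(W \right)} = \left(W + 24\right) \left(W - \frac{49}{101}\right) = \left(24 + W\right) \left(- \frac{49}{101} + W\right)$)
$\left(89 \cdot 40 - 58\right) - j{\left(52 + \frac{38}{65} \right)} = \left(89 \cdot 40 - 58\right) - \left(- \frac{1176}{101} + \left(52 + \frac{38}{65}\right)^{2} + \frac{2375 \left(52 + \frac{38}{65}\right)}{101}\right) = \left(3560 - 58\right) - \left(- \frac{1176}{101} + \left(52 + 38 \cdot \frac{1}{65}\right)^{2} + \frac{2375 \left(52 + 38 \cdot \frac{1}{65}\right)}{101}\right) = 3502 - \left(- \frac{1176}{101} + \left(52 + \frac{38}{65}\right)^{2} + \frac{2375 \left(52 + \frac{38}{65}\right)}{101}\right) = 3502 - \left(- \frac{1176}{101} + \left(\frac{3418}{65}\right)^{2} + \frac{2375}{101} \cdot \frac{3418}{65}\right) = 3502 - \left(- \frac{1176}{101} + \frac{11682724}{4225} + \frac{1623550}{1313}\right) = 3502 - \frac{1702640274}{426725} = - \frac{208249324}{426725}$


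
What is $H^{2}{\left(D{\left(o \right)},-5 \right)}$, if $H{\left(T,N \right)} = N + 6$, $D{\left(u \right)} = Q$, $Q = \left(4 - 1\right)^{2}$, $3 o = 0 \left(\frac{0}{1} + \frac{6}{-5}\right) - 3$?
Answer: $1$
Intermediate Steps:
$o = -1$ ($o = \frac{0 \left(\frac{0}{1} + \frac{6}{-5}\right) - 3}{3} = \frac{0 \left(0 \cdot 1 + 6 \left(- \frac{1}{5}\right)\right) - 3}{3} = \frac{0 \left(0 - \frac{6}{5}\right) - 3}{3} = \frac{0 \left(- \frac{6}{5}\right) - 3}{3} = \frac{0 - 3}{3} = \frac{1}{3} \left(-3\right) = -1$)
$Q = 9$ ($Q = 3^{2} = 9$)
$D{\left(u \right)} = 9$
$H{\left(T,N \right)} = 6 + N$
$H^{2}{\left(D{\left(o \right)},-5 \right)} = \left(6 - 5\right)^{2} = 1^{2} = 1$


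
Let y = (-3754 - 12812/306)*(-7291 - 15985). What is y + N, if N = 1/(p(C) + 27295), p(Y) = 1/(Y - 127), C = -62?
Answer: 69735809421772789/789289362 ≈ 8.8353e+7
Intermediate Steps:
p(Y) = 1/(-127 + Y)
y = 13517955968/153 (y = (-3754 - 12812*1/306)*(-23276) = (-3754 - 6406/153)*(-23276) = -580768/153*(-23276) = 13517955968/153 ≈ 8.8353e+7)
N = 189/5158754 (N = 1/(1/(-127 - 62) + 27295) = 1/(1/(-189) + 27295) = 1/(-1/189 + 27295) = 1/(5158754/189) = 189/5158754 ≈ 3.6637e-5)
y + N = 13517955968/153 + 189/5158754 = 69735809421772789/789289362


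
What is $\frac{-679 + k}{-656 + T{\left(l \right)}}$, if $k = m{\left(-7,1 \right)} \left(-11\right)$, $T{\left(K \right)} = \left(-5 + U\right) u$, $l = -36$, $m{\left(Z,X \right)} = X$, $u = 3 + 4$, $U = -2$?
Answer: $\frac{46}{47} \approx 0.97872$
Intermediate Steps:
$u = 7$
$T{\left(K \right)} = -49$ ($T{\left(K \right)} = \left(-5 - 2\right) 7 = \left(-7\right) 7 = -49$)
$k = -11$ ($k = 1 \left(-11\right) = -11$)
$\frac{-679 + k}{-656 + T{\left(l \right)}} = \frac{-679 - 11}{-656 - 49} = - \frac{690}{-705} = \left(-690\right) \left(- \frac{1}{705}\right) = \frac{46}{47}$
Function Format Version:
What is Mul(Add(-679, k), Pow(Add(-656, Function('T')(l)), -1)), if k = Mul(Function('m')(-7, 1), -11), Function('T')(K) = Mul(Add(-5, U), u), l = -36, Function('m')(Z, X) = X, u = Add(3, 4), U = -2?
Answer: Rational(46, 47) ≈ 0.97872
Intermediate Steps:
u = 7
Function('T')(K) = -49 (Function('T')(K) = Mul(Add(-5, -2), 7) = Mul(-7, 7) = -49)
k = -11 (k = Mul(1, -11) = -11)
Mul(Add(-679, k), Pow(Add(-656, Function('T')(l)), -1)) = Mul(Add(-679, -11), Pow(Add(-656, -49), -1)) = Mul(-690, Pow(-705, -1)) = Mul(-690, Rational(-1, 705)) = Rational(46, 47)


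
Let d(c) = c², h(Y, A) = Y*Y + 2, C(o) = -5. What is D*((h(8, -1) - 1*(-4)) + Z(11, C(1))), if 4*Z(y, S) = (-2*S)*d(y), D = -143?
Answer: -106535/2 ≈ -53268.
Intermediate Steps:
h(Y, A) = 2 + Y² (h(Y, A) = Y² + 2 = 2 + Y²)
Z(y, S) = -S*y²/2 (Z(y, S) = ((-2*S)*y²)/4 = (-2*S*y²)/4 = -S*y²/2)
D*((h(8, -1) - 1*(-4)) + Z(11, C(1))) = -143*(((2 + 8²) - 1*(-4)) - ½*(-5)*11²) = -143*(((2 + 64) + 4) - ½*(-5)*121) = -143*((66 + 4) + 605/2) = -143*(70 + 605/2) = -143*745/2 = -106535/2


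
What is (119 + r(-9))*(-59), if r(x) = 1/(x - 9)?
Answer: -126319/18 ≈ -7017.7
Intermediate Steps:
r(x) = 1/(-9 + x)
(119 + r(-9))*(-59) = (119 + 1/(-9 - 9))*(-59) = (119 + 1/(-18))*(-59) = (119 - 1/18)*(-59) = (2141/18)*(-59) = -126319/18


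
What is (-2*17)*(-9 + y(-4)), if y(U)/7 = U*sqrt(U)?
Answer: 306 + 1904*I ≈ 306.0 + 1904.0*I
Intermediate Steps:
y(U) = 7*U**(3/2) (y(U) = 7*(U*sqrt(U)) = 7*U**(3/2))
(-2*17)*(-9 + y(-4)) = (-2*17)*(-9 + 7*(-4)**(3/2)) = -34*(-9 + 7*(-8*I)) = -34*(-9 - 56*I) = 306 + 1904*I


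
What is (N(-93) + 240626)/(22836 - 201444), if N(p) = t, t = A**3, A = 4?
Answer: -40115/29768 ≈ -1.3476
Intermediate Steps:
t = 64 (t = 4**3 = 64)
N(p) = 64
(N(-93) + 240626)/(22836 - 201444) = (64 + 240626)/(22836 - 201444) = 240690/(-178608) = 240690*(-1/178608) = -40115/29768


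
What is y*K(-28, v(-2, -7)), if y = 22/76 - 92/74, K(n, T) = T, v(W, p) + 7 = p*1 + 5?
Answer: 12069/1406 ≈ 8.5839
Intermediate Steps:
v(W, p) = -2 + p (v(W, p) = -7 + (p*1 + 5) = -7 + (p + 5) = -7 + (5 + p) = -2 + p)
y = -1341/1406 (y = 22*(1/76) - 92*1/74 = 11/38 - 46/37 = -1341/1406 ≈ -0.95377)
y*K(-28, v(-2, -7)) = -1341*(-2 - 7)/1406 = -1341/1406*(-9) = 12069/1406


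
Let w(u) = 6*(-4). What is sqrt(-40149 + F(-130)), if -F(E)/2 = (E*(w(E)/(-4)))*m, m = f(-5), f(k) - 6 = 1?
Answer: I*sqrt(29229) ≈ 170.96*I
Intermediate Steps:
f(k) = 7 (f(k) = 6 + 1 = 7)
w(u) = -24
m = 7
F(E) = -84*E (F(E) = -2*E*(-24/(-4))*7 = -2*E*(-24*(-1/4))*7 = -2*E*6*7 = -2*6*E*7 = -84*E)
sqrt(-40149 + F(-130)) = sqrt(-40149 - 84*(-130)) = sqrt(-40149 + 10920) = sqrt(-29229) = I*sqrt(29229)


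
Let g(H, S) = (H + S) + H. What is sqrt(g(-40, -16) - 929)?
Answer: 5*I*sqrt(41) ≈ 32.016*I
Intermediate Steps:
g(H, S) = S + 2*H
sqrt(g(-40, -16) - 929) = sqrt((-16 + 2*(-40)) - 929) = sqrt((-16 - 80) - 929) = sqrt(-96 - 929) = sqrt(-1025) = 5*I*sqrt(41)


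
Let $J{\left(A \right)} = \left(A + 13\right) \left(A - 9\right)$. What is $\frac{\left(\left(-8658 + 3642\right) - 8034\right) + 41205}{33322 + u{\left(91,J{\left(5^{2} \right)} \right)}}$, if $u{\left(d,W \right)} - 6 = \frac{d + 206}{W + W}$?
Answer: $\frac{6847296}{8105429} \approx 0.84478$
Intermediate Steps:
$J{\left(A \right)} = \left(-9 + A\right) \left(13 + A\right)$ ($J{\left(A \right)} = \left(13 + A\right) \left(-9 + A\right) = \left(-9 + A\right) \left(13 + A\right)$)
$u{\left(d,W \right)} = 6 + \frac{206 + d}{2 W}$ ($u{\left(d,W \right)} = 6 + \frac{d + 206}{W + W} = 6 + \frac{206 + d}{2 W}$)
$\frac{\left(\left(-8658 + 3642\right) - 8034\right) + 41205}{33322 + u{\left(91,J{\left(5^{2} \right)} \right)}} = \frac{\left(\left(-8658 + 3642\right) - 8034\right) + 41205}{33322 + \frac{206 + 91 + 12 \left(-117 + \left(5^{2}\right)^{2} + 4 \cdot 5^{2}\right)}{2 \left(-117 + \left(5^{2}\right)^{2} + 4 \cdot 5^{2}\right)}} = \frac{\left(-5016 - 8034\right) + 41205}{33322 + \frac{206 + 91 + 12 \left(-117 + 25^{2} + 4 \cdot 25\right)}{2 \left(-117 + 25^{2} + 4 \cdot 25\right)}} = \frac{-13050 + 41205}{33322 + \frac{206 + 91 + 12 \left(-117 + 625 + 100\right)}{2 \left(-117 + 625 + 100\right)}} = \frac{28155}{33322 + \frac{206 + 91 + 12 \cdot 608}{2 \cdot 608}} = \frac{28155}{33322 + \frac{1}{2} \cdot \frac{1}{608} \left(206 + 91 + 7296\right)} = \frac{28155}{33322 + \frac{1}{2} \cdot \frac{1}{608} \cdot 7593} = \frac{28155}{33322 + \frac{7593}{1216}} = \frac{28155}{\frac{40527145}{1216}} = 28155 \cdot \frac{1216}{40527145} = \frac{6847296}{8105429}$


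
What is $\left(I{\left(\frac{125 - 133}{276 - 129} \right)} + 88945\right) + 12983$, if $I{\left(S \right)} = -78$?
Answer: $101850$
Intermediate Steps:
$\left(I{\left(\frac{125 - 133}{276 - 129} \right)} + 88945\right) + 12983 = \left(-78 + 88945\right) + 12983 = 88867 + 12983 = 101850$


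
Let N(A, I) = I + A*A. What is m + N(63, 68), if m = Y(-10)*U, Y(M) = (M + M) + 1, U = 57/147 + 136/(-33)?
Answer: 6642532/1617 ≈ 4107.9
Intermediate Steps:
U = -6037/1617 (U = 57*(1/147) + 136*(-1/33) = 19/49 - 136/33 = -6037/1617 ≈ -3.7335)
Y(M) = 1 + 2*M (Y(M) = 2*M + 1 = 1 + 2*M)
N(A, I) = I + A²
m = 114703/1617 (m = (1 + 2*(-10))*(-6037/1617) = (1 - 20)*(-6037/1617) = -19*(-6037/1617) = 114703/1617 ≈ 70.936)
m + N(63, 68) = 114703/1617 + (68 + 63²) = 114703/1617 + (68 + 3969) = 114703/1617 + 4037 = 6642532/1617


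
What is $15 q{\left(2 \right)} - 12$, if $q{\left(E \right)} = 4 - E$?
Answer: $18$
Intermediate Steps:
$15 q{\left(2 \right)} - 12 = 15 \left(4 - 2\right) - 12 = 15 \cdot 2 - 12 = 30 - 12 = 18$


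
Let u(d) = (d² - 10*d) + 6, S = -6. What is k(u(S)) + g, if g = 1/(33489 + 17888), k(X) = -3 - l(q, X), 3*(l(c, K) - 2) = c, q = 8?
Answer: -1181668/154131 ≈ -7.6666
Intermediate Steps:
l(c, K) = 2 + c/3
u(d) = 6 + d² - 10*d
k(X) = -23/3 (k(X) = -3 - (2 + (⅓)*8) = -3 - (2 + 8/3) = -3 - 1*14/3 = -3 - 14/3 = -23/3)
g = 1/51377 ≈ 1.9464e-5
k(u(S)) + g = -23/3 + 1/51377 = -1181668/154131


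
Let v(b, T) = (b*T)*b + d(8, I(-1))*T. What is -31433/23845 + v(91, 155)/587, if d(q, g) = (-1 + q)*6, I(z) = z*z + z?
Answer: 30743148754/13997015 ≈ 2196.4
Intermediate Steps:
I(z) = z + z² (I(z) = z² + z = z + z²)
d(q, g) = -6 + 6*q
v(b, T) = 42*T + T*b² (v(b, T) = (b*T)*b + (-6 + 6*8)*T = (T*b)*b + (-6 + 48)*T = T*b² + 42*T = 42*T + T*b²)
-31433/23845 + v(91, 155)/587 = -31433/23845 + (155*(42 + 91²))/587 = -31433*1/23845 + (155*(42 + 8281))*(1/587) = -31433/23845 + (155*8323)*(1/587) = -31433/23845 + 1290065*(1/587) = -31433/23845 + 1290065/587 = 30743148754/13997015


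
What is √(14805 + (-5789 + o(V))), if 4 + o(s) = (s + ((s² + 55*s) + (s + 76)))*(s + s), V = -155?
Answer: 2*I*√1180862 ≈ 2173.4*I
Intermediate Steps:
o(s) = -4 + 2*s*(76 + s² + 57*s) (o(s) = -4 + (s + ((s² + 55*s) + (s + 76)))*(s + s) = -4 + (s + ((s² + 55*s) + (76 + s)))*(2*s) = -4 + (s + (76 + s² + 56*s))*(2*s) = -4 + (76 + s² + 57*s)*(2*s) = -4 + 2*s*(76 + s² + 57*s))
√(14805 + (-5789 + o(V))) = √(14805 + (-5789 + (-4 + 2*(-155)³ + 114*(-155)² + 152*(-155)))) = √(14805 + (-5789 + (-4 + 2*(-3723875) + 114*24025 - 23560))) = √(14805 + (-5789 + (-4 - 7447750 + 2738850 - 23560))) = √(14805 + (-5789 - 4732464)) = √(14805 - 4738253) = √(-4723448) = 2*I*√1180862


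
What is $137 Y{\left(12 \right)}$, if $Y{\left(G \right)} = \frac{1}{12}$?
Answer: $\frac{137}{12} \approx 11.417$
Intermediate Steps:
$Y{\left(G \right)} = \frac{1}{12}$
$137 Y{\left(12 \right)} = 137 \cdot \frac{1}{12} = \frac{137}{12}$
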